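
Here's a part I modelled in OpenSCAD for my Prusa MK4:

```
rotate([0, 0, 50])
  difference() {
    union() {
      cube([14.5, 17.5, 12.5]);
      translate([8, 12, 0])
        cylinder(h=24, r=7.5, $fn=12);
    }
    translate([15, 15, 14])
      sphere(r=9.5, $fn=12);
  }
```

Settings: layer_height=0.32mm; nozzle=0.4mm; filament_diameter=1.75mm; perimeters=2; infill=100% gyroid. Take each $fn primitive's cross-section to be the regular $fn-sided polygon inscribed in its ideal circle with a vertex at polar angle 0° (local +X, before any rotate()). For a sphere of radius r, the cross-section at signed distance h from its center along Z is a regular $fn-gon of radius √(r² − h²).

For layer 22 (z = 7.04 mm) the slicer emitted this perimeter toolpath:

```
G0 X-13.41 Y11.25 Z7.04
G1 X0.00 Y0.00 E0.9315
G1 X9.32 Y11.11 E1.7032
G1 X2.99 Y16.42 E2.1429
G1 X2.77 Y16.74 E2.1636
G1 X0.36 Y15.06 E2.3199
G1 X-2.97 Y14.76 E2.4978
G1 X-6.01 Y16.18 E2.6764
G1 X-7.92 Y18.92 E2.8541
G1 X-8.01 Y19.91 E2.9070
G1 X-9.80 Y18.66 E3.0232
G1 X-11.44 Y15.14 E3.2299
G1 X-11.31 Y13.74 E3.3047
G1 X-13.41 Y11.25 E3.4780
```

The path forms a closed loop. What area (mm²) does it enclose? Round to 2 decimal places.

Apply the shoelace formula to the sequence of (X, Y) vertices; enclosed area = 220.44 mm².

220.44 mm²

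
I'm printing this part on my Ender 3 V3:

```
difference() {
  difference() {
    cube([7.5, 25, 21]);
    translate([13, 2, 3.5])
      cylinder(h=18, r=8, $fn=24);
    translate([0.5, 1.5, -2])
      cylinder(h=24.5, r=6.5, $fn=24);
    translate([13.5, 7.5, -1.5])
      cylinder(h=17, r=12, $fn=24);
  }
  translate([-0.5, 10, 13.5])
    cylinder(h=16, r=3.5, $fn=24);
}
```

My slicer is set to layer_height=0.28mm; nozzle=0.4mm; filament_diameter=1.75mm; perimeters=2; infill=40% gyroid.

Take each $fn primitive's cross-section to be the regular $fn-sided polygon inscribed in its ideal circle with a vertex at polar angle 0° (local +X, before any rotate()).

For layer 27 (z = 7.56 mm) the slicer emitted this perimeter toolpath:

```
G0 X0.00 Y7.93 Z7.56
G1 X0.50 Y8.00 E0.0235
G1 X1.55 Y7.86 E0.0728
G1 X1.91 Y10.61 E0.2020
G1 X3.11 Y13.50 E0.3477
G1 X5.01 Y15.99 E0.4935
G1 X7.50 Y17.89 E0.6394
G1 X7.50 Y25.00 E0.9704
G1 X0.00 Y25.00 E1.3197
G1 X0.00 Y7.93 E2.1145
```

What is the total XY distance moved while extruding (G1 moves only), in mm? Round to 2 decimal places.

45.41 mm

Sum the Euclidean lengths of each G1 segment: total = 45.41 mm.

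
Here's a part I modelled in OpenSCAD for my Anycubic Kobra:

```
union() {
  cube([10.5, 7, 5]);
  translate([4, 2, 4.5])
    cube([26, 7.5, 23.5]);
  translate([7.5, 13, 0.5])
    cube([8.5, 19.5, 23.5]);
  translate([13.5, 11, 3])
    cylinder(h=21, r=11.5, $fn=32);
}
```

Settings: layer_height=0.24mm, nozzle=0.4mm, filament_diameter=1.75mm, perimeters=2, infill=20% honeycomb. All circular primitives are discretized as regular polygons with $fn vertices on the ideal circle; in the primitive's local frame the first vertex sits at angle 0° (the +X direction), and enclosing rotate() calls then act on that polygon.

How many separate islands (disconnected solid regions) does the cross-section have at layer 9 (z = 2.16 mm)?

2

At z = 2.16 mm: the cube (footprint 10.5×7) is included at this height; the cube at (4, 2) is absent (z outside [4.5, 28]); the cube at (7.5, 13) is present — its section is the full 8.5×19.5 rectangle; the cylinder at (13.5, 11) is not intersected at this z (z outside [3, 24]); Taking the union: the 2 present regions are separate (no shared area or edge), so areas and boundary lengths simply add and each stays a separate island — 2 connected regions. Overall, the cross-section has 2 separate islands. Island count = 2.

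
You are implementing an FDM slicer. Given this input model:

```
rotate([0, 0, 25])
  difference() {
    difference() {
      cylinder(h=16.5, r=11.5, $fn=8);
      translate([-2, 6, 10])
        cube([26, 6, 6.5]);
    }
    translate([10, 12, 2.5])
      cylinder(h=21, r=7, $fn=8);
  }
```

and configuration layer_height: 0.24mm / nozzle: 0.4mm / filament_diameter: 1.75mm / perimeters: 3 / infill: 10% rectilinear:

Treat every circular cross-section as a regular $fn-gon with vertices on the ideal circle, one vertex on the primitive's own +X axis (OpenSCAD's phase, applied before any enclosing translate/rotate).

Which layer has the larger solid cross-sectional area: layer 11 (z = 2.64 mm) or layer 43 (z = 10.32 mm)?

layer 11 (z = 2.64 mm)

Layer 11 (z = 2.64): the r=11.5 cylinder gives a regular 8-gon of circumradius 11.5 (constant along its height) (area = (8/2)·11.500²·sin(360°/8) = 374.06 mm²); the cube at (-2, 6) is absent (z outside [10, 16.5]); Subtracting the remaining from the first: none of the subtracted shapes is present at this height, so the r=11.5 cylinder is unchanged — area = 374.06 mm²; the cylinder at (10, 12): section is a regular 8-gon, circumradius r=7 (area = (8/2)·7.000²·sin(360°/8) = 138.59 mm²); Taking the first minus the rest: starting from that combined region (374.06 mm²), the r=7 cylinder at (10, 12) partially overlaps it — only the 10.05 mm² overlap (of its 138.59 mm²) is removed, clipping the outline — area = 364.01 mm²; (rotated 25° about Z; rotation is an isometry so areas/perimeters/island counts are preserved). So its area = 364.01 mm². Layer 43 (z = 10.32): the r=11.5 cylinder contributes a regular 8-gon of circumradius 11.5 (area = (8/2)·11.500²·sin(360°/8) = 374.06 mm²); the 26×6 cube at (-2, 6) contributes its full rectangle (area 156.00 mm²); Taking the first minus the rest: starting from the r=11.5 cylinder (374.06 mm²), the 26×6 cube at (-2, 6) partially overlaps it — only the 42.14 mm² overlap (of its 156.00 mm²) is removed, clipping the outline — area = 331.92 mm²; the r=7 cylinder at (10, 12) contributes a regular 8-gon of circumradius 7 (area = (8/2)·7.000²·sin(360°/8) = 138.59 mm²); After the difference (first − rest): starting from the result so far (331.92 mm²), the r=7 cylinder at (10, 12) partially overlaps it — only the 0.51 mm² overlap (of its 138.59 mm²) is removed, clipping the outline — area = 331.41 mm²; (whole slice rotated 25° about Z — lengths, areas and connectivity unchanged). So its area = 331.41 mm². Layer 11 is larger (364.01 vs 331.41 mm²).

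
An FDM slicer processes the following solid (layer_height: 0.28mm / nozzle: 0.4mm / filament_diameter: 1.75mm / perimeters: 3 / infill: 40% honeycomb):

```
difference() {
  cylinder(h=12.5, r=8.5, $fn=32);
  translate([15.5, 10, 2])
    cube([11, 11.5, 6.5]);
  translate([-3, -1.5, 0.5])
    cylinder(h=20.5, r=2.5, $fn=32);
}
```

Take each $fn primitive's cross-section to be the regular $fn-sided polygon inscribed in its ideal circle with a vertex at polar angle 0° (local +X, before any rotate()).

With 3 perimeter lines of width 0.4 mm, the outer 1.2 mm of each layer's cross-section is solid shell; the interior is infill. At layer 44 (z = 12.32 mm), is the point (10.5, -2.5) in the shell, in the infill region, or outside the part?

outside

At z = 12.32 mm: the r=8.5 cylinder gives a regular 32-gon of circumradius 8.5 (constant along its height); the cube at (15.5, 10) does not reach this height (z outside [2, 8.5]); the r=2.5 cylinder at (-3, -1.5) gives a regular 32-gon of circumradius 2.5 (constant along its height); Subtracting the remaining from the first: starting from the r=8.5 cylinder, the r=2.5 cylinder at (-3, -1.5) lies wholly inside it (removes its full 19.51 mm² and its 15.68 mm outline becomes a hole wall) — 1 connected region with 1 hole. Overall, the cross-section is one region with 1 hole. The nearest boundary edge runs (8.34, -1.66)→(7.85, -3.25); distance from the point to it = 2.31 mm. The point is not inside any of the regions above, so it lies outside the cross-section (2.31 mm from the nearest boundary).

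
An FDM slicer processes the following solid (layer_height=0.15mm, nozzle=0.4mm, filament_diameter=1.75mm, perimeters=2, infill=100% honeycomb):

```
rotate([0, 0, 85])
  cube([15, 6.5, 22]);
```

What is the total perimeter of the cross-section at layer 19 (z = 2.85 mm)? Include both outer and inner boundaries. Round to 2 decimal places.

At z = 2.85 mm: the 15×6.5 cube contributes its full rectangle (perimeter 43.00 mm); (whole slice rotated 85° about Z — lengths, areas and connectivity unchanged). Overall, the cross-section is a single solid region. Total boundary length (outer) = 43.00 mm.

43.00 mm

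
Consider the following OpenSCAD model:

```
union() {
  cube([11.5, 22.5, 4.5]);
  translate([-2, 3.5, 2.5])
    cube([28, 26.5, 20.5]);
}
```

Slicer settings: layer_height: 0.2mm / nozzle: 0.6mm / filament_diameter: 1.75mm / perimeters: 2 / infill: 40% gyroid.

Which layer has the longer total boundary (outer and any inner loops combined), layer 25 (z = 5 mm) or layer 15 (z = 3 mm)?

Layer 25 (z = 5): the cube is absent (z outside [0, 4.5]); the cube at (-2, 3.5) is present — its section is the full 28×26.5 rectangle (perimeter 109.00 mm); Combining (union): only the 28×26.5 cube at (-2, 3.5) is present, so the union is just that shape — boundary = 109.00 mm. So its perimeter = 109.00 mm. Layer 15 (z = 3): the 11.5×22.5 cube contributes its full rectangle (perimeter 68.00 mm); the 28×26.5 cube at (-2, 3.5) contributes its full rectangle (perimeter 109.00 mm); Taking the union: the regions partially overlap (shared area 218.50 mm²), so the edge portions inside another operand are dropped and the merged outline is re-measured after clipping — boundary = 116.00 mm. So its perimeter = 116.00 mm. Layer 15 is larger (116.00 vs 109.00 mm).

layer 15 (z = 3 mm)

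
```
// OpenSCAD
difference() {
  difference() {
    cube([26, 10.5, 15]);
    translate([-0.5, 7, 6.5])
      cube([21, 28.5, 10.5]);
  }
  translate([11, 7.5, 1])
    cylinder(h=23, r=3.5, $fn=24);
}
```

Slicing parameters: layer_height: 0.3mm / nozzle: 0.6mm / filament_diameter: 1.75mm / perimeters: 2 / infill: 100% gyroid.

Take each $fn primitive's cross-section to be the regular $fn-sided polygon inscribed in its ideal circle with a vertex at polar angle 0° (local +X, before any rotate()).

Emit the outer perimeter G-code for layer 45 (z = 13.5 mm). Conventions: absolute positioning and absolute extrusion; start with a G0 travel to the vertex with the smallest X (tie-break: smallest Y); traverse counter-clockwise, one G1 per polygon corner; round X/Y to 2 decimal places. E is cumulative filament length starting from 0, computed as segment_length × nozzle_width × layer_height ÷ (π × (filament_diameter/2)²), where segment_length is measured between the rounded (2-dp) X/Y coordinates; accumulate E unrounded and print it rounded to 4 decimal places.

G0 X0.00 Y0.00 Z13.50
G1 X26.00 Y0.00 E1.9457
G1 X26.00 Y10.50 E2.7315
G1 X20.50 Y10.50 E3.1431
G1 X20.50 Y7.00 E3.4050
G1 X14.43 Y7.00 E3.8593
G1 X14.38 Y6.59 E3.8902
G1 X14.03 Y5.75 E3.9583
G1 X13.47 Y5.03 E4.0265
G1 X12.75 Y4.47 E4.0948
G1 X11.91 Y4.12 E4.1629
G1 X11.00 Y4.00 E4.2316
G1 X10.09 Y4.12 E4.3003
G1 X9.25 Y4.47 E4.3684
G1 X8.53 Y5.03 E4.4366
G1 X7.97 Y5.75 E4.5049
G1 X7.62 Y6.59 E4.5730
G1 X7.57 Y7.00 E4.6039
G1 X0.00 Y7.00 E5.1704
G1 X0.00 Y0.00 E5.6942

At z = 13.5 mm: the 26×10.5 cube contributes its full rectangle; the 21×28.5 cube at (-0.5, 7) contributes its full rectangle; Subtracting the remaining from the first: starting from the 26×10.5 cube, the 21×28.5 cube at (-0.5, 7) partially overlaps it — only the 71.75 mm² overlap (of its 598.50 mm²) is removed, clipping the outline — 1 connected region; the r=3.5 cylinder at (11, 7.5) gives a regular 24-gon of circumradius 3.5 (constant along its height); Subtracting the remaining from the first: starting from that combined region, the r=3.5 cylinder at (11, 7.5) partially overlaps it — only the 15.56 mm² overlap (of its 38.05 mm²) is removed, clipping the outline — 1 connected region. The outline is a single polygon with 19 vertices. Extrusion per mm of travel: 0.6 × 0.3 / (π × 0.875²) = 0.074835. Accumulating E over each segment gives final E = 5.6942.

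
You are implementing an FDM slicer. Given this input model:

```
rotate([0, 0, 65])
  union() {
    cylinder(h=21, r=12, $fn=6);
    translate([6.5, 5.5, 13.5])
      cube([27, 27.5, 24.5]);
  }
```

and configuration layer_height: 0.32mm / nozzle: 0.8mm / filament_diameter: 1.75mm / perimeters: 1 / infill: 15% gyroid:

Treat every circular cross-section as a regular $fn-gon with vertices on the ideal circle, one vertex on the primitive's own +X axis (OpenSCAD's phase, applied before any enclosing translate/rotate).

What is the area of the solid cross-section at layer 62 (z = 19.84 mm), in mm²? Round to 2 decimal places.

At z = 19.84 mm: the r=12 cylinder gives a regular 6-gon of circumradius 12 (constant along its height) (area = (6/2)·12.000²·sin(360°/6) = 374.12 mm²); the 27×27.5 cube at (6.5, 5.5) contributes its full rectangle (area 742.50 mm²); Combining (union): the regions partially overlap — summed areas 1116.62 mm² minus the doubly-counted overlap 4.68 mm² gives 1111.94 mm² — area = 1111.94 mm²; (whole slice rotated 65° about Z — lengths, areas and connectivity unchanged). Overall, the cross-section is a single solid region. Net area = 1111.94 mm².

1111.94 mm²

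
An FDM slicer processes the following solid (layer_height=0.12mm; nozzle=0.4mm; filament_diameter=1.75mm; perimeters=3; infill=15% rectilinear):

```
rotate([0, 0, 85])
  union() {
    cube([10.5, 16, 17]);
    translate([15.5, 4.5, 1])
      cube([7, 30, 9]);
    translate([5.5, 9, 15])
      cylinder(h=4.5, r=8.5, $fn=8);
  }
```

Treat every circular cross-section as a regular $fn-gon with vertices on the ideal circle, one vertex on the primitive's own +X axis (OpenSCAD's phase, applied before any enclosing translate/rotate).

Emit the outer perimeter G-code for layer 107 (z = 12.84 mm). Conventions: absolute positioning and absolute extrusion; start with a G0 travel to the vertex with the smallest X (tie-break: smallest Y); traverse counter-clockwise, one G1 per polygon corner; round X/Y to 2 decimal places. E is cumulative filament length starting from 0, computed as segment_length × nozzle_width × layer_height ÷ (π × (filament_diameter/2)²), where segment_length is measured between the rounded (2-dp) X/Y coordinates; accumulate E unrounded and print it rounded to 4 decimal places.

At z = 12.84 mm: the cube is present — its section is the full 10.5×16 rectangle; the cube at (15.5, 4.5) is not intersected at this z (z outside [1, 10]); the cylinder at (5.5, 9) does not reach this height (z outside [15, 19.5]); Combining (union): only the 10.5×16 cube is present, so the union is just that shape — 1 connected region; (rotated 85° about Z; rotation is an isometry so areas/perimeters/island counts are preserved). The outline is a single polygon with 4 vertices. Extrusion per mm of travel: 0.4 × 0.12 / (π × 0.875²) = 0.019956. Accumulating E over each segment gives final E = 1.0577.

G0 X-15.94 Y1.39 Z12.84
G1 X0.00 Y0.00 E0.3193
G1 X0.92 Y10.46 E0.5289
G1 X-15.02 Y11.85 E0.8482
G1 X-15.94 Y1.39 E1.0577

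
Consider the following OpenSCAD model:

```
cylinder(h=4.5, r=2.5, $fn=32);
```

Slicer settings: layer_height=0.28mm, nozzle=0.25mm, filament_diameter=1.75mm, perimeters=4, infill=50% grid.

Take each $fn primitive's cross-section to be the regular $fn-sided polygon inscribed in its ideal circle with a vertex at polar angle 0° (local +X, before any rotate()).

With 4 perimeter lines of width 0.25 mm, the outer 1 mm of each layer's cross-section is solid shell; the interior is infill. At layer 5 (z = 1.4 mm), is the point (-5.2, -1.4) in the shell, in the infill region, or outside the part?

outside

At z = 1.4 mm: the r=2.5 cylinder gives a regular 32-gon of circumradius 2.5 (constant along its height). Overall, the cross-section is a single solid region. The nearest boundary edge runs (-2.45, -0.49)→(-2.31, -0.96); distance from the point to it = 2.89 mm. The point is not inside any of the regions above, so it lies outside the cross-section (2.89 mm from the nearest boundary).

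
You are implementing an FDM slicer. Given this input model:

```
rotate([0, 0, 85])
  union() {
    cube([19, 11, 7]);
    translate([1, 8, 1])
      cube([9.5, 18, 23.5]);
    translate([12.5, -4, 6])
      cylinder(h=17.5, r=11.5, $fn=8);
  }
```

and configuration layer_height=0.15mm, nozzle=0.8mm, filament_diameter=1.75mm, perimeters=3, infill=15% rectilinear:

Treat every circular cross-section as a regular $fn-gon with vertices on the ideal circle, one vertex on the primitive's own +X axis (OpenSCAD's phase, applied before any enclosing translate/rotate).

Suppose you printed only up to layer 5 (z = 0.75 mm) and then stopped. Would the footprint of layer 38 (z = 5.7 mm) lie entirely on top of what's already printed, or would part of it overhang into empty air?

part overhangs

Compare the two slices. At z = 0.75: the cube is present — its section is the full 19×11 rectangle (area 209.00 mm²); the cube at (1, 8) does not reach this height (z outside [1, 24.5]); the cylinder at (12.5, -4) is not intersected at this z (z outside [6, 23.5]); Combining (union): only the 19×11 cube is present, so the union is just that shape — area = 209.00 mm²; (rotated 85° about Z; rotation is an isometry so areas/perimeters/island counts are preserved). At z = 5.7: the 19×11 cube contributes its full rectangle (area 209.00 mm²); the cube at (1, 8) (footprint 9.5×18) is included at this height (area 171.00 mm²); the cylinder at (12.5, -4) is absent (z outside [6, 23.5]); Merging all regions: the regions partially overlap — summed areas 380.00 mm² minus the doubly-counted overlap 28.50 mm² gives 351.50 mm² — area = 351.50 mm²; (whole slice rotated 85° about Z — lengths, areas and connectivity unchanged). Checking containment: at z = 5.7 the cross-section extends beyond the z = 0.75 cross-section by about 142.50 mm².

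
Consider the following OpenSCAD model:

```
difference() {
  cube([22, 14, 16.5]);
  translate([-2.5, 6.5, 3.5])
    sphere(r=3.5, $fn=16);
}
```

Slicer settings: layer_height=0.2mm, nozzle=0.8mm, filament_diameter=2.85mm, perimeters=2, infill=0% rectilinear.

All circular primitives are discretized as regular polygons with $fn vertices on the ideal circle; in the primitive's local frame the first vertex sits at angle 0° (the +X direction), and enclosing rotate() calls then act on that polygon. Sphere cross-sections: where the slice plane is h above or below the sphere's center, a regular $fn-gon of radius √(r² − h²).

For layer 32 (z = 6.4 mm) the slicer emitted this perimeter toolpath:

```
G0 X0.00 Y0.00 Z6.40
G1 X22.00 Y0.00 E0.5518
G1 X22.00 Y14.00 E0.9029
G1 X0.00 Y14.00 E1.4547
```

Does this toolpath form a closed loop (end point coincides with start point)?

no

Start point (G0): (0.00, 0.00). End point (last G1): the path does not return to the start — open.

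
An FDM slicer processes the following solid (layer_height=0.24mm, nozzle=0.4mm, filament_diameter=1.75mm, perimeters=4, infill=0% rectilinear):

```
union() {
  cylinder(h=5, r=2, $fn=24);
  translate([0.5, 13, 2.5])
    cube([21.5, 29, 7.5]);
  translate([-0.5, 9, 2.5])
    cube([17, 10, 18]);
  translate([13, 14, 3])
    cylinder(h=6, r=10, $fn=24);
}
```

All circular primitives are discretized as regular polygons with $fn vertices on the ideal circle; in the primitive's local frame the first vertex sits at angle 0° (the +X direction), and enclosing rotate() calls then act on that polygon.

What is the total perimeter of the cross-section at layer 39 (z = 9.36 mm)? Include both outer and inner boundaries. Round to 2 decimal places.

At z = 9.36 mm: the cylinder is not intersected at this z (z outside [0, 5]); the cube at (0.5, 13) (footprint 21.5×29) is included at this height (perimeter 101.00 mm); the 17×10 cube at (-0.5, 9) contributes its full rectangle (perimeter 54.00 mm); the cylinder at (13, 14) is absent (z outside [3, 9]); Combining (union): the regions partially overlap (shared area 96.00 mm²), so the edge portions inside another operand are dropped and the merged outline is re-measured after clipping — boundary = 111.00 mm. Overall, the cross-section is a single solid region. Total boundary length (outer) = 111.00 mm.

111.00 mm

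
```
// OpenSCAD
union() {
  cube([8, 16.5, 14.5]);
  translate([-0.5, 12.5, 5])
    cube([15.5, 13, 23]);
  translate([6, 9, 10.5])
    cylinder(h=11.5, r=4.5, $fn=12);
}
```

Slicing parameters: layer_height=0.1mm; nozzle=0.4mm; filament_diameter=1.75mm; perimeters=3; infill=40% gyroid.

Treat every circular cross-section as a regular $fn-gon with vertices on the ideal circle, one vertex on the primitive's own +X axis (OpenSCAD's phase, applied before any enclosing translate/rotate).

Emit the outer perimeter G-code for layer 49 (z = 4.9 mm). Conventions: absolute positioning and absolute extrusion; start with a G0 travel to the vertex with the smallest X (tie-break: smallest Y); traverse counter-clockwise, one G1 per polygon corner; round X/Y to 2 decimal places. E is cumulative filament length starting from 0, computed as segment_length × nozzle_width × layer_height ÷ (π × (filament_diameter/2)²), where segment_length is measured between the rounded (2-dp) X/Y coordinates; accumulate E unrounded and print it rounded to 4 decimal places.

At z = 4.9 mm: the 8×16.5 cube contributes its full rectangle; the cube at (-0.5, 12.5) is not intersected at this z (z outside [5, 28]); the cylinder at (6, 9) does not reach this height (z outside [10.5, 22]); Taking the union: only the 8×16.5 cube is present, so the union is just that shape — 1 connected region. The outline is a single polygon with 4 vertices. Extrusion per mm of travel: 0.4 × 0.1 / (π × 0.875²) = 0.016630. Accumulating E over each segment gives final E = 0.8149.

G0 X0.00 Y0.00 Z4.90
G1 X8.00 Y0.00 E0.1330
G1 X8.00 Y16.50 E0.4074
G1 X0.00 Y16.50 E0.5405
G1 X0.00 Y0.00 E0.8149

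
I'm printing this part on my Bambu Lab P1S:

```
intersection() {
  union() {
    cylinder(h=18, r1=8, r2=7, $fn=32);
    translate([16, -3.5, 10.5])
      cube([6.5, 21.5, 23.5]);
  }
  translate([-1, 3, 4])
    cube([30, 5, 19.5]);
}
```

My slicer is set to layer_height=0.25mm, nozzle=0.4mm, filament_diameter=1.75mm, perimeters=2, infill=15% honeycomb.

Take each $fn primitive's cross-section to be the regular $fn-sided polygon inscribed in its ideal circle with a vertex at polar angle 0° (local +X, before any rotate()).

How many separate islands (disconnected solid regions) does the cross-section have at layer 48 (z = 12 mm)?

2

At z = 12 mm: the cone: at t=0.667 of its height the radius interpolates to r₁+(r₂−r₁)t = 7.333, giving a regular 32-gon of that circumradius; the cube at (16, -3.5) (footprint 6.5×21.5) is included at this height; Merging all regions: the 2 present regions are separate (no shared area or edge), so areas and boundary lengths simply add and each stays a separate island — 2 connected regions; the cube at (-1, 3) (footprint 30×5) is included at this height; Taking the intersection: the 30×5 cube at (-1, 3) partially overlaps the result so far; clipping to the common part keeps 57.45 mm² — 2 connected regions. Overall, the cross-section has 2 separate islands. Island count = 2.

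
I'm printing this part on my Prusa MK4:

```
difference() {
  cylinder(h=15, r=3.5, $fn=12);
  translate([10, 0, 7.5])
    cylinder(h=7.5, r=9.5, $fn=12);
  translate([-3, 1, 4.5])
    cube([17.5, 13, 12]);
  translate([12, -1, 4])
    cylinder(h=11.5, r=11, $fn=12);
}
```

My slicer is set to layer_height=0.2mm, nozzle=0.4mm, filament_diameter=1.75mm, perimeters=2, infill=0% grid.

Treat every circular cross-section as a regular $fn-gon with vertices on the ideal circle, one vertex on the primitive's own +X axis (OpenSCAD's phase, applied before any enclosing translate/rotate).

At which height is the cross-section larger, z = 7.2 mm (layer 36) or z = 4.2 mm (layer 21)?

layer 21 (z = 4.2 mm)

Layer 36 (z = 7.2): the r=3.5 cylinder contributes a regular 12-gon of circumradius 3.5 (area = (12/2)·3.500²·sin(360°/12) = 36.75 mm²); the cylinder at (10, 0) does not reach this height (z outside [7.5, 15]); the cube at (-3, 1) (footprint 17.5×13) is included at this height (area 227.50 mm²); the cylinder at (12, -1): section is a regular 12-gon, circumradius r=11 (area = (12/2)·11.000²·sin(360°/12) = 363.00 mm²); Taking the first minus the rest: starting from the r=3.5 cylinder (36.75 mm²), the 17.5×13 cube at (-3, 1) partially overlaps it — only the 11.54 mm² overlap (of its 227.50 mm²) is removed, clipping the outline; the r=11 cylinder at (12, -1) partially overlaps it — only the 7.03 mm² overlap (of its 363.00 mm²) is removed, clipping the outline — area = 18.18 mm². So its area = 18.18 mm². Layer 21 (z = 4.2): the r=3.5 cylinder gives a regular 12-gon of circumradius 3.5 (constant along its height) (area = (12/2)·3.500²·sin(360°/12) = 36.75 mm²); the cylinder at (10, 0) is absent (z outside [7.5, 15]); the cube at (-3, 1) is not intersected at this z (z outside [4.5, 16.5]); the r=11 cylinder at (12, -1) contributes a regular 12-gon of circumradius 11 (area = (12/2)·11.000²·sin(360°/12) = 363.00 mm²); Subtracting the remaining from the first: starting from the r=3.5 cylinder (36.75 mm²), the r=11 cylinder at (12, -1) partially overlaps it — only the 8.81 mm² overlap (of its 363.00 mm²) is removed, clipping the outline — area = 27.94 mm². So its area = 27.94 mm². Layer 21 is larger (27.94 vs 18.18 mm²).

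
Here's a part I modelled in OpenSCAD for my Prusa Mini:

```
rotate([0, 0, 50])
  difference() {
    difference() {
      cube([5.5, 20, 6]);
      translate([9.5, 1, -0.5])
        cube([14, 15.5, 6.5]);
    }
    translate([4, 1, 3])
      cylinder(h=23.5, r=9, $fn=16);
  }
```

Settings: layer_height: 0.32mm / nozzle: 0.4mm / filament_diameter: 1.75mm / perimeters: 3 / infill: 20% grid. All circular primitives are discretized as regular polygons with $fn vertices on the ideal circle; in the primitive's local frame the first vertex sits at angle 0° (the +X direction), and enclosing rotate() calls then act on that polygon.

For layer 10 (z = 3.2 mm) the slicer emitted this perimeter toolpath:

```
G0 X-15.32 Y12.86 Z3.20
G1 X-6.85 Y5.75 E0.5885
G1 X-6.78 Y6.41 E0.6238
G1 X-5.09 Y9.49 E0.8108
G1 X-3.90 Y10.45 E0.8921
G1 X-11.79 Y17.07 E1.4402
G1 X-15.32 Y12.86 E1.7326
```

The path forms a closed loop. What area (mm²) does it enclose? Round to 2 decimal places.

Apply the shoelace formula to the sequence of (X, Y) vertices; enclosed area = 56.85 mm².

56.85 mm²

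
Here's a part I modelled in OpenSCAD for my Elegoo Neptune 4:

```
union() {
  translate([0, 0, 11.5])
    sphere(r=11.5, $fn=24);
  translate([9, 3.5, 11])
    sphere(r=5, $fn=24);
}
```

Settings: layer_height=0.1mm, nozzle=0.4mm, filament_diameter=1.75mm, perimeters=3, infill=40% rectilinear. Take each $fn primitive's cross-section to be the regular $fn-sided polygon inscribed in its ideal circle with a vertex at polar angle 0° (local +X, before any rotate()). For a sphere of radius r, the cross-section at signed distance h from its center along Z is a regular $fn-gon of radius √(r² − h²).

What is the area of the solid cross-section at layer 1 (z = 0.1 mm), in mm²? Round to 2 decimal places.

At z = 0.1 mm: the sphere: section is a regular 24-gon, circumradius = √(r²−h²) = √(11.5²−11.4²) = 1.513 (area = (24/2)·1.513²·sin(360°/24) = 7.11 mm²); the sphere at (9, 3.5) is not intersected at this z (|z−center|=10.900 > r=5); Merging all regions: only the r=11.5 sphere is present, so the union is just that shape — area = 7.11 mm². Overall, the cross-section is a single solid region. Net area = 7.11 mm².

7.11 mm²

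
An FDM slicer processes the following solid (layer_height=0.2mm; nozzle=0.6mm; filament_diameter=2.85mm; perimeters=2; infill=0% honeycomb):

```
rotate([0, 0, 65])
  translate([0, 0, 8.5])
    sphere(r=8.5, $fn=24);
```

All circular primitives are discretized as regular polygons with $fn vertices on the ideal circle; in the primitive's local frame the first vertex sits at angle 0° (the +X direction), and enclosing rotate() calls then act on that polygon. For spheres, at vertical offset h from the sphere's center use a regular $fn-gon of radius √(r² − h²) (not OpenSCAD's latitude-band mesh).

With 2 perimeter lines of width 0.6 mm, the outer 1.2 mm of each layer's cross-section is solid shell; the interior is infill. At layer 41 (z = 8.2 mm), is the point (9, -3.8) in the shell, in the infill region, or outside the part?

At z = 8.2 mm: the r=8.5 sphere contributes a regular 24-gon of circumradius √(8.5²−0.3²) = 8.495; (whole slice rotated 65° about Z — lengths, areas and connectivity unchanged). Overall, the cross-section is a single solid region. Undo the 65° rotation: the query point maps to (0.360, -9.763) in the un-rotated model frame. The nearest boundary edge runs (-0.00, -8.49)→(2.20, -8.21); distance from the point to it = 1.30 mm. The point is not inside any of the regions above, so it lies outside the cross-section (1.30 mm from the nearest boundary).

outside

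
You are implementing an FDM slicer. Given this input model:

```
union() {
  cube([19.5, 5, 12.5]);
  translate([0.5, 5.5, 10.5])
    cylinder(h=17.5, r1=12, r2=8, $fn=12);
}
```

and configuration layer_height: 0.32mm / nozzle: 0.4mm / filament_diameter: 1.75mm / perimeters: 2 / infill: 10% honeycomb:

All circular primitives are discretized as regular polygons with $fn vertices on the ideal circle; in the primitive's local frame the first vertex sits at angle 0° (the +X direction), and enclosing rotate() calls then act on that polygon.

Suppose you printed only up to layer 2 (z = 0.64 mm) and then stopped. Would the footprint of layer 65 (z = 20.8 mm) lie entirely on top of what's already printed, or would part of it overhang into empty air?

part overhangs

Compare the two slices. At z = 0.64: the cube (footprint 19.5×5) is included at this height (area 97.50 mm²); the cone at (0.5, 5.5) is absent (z outside [10.5, 28]); Merging all regions: only the 19.5×5 cube is present, so the union is just that shape — area = 97.50 mm². At z = 20.8: the cube is not intersected at this z (z outside [0, 12.5]); the cone at (0.5, 5.5): at t=0.589 of its height the radius interpolates to r₁+(r₂−r₁)t = 9.646, giving a regular 12-gon of that circumradius (area = (12/2)·9.646²·sin(360°/12) = 279.12 mm²); Combining (union): only the cone at (0.5, 5.5) is present, so the union is just that shape — area = 279.12 mm². Checking containment: at z = 20.8 the cross-section extends beyond the z = 0.64 cross-section by about 232.58 mm².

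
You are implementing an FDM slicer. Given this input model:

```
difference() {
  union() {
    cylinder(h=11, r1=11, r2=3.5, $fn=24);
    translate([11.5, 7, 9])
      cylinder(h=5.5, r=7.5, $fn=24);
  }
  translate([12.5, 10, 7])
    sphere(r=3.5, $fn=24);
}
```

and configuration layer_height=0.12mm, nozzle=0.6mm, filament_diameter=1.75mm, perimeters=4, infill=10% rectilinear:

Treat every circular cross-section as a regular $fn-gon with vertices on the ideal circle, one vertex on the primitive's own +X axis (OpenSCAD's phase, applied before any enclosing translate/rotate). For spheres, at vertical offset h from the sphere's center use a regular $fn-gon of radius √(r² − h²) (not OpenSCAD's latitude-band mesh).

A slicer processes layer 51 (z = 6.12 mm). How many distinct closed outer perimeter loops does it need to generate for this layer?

At z = 6.12 mm: the cone (r1=11→r2=3.5) has section circumradius 6.827 here — a regular 24-gon; the cylinder at (11.5, 7) does not reach this height (z outside [9, 14.5]); Taking the union: only the cone is present, so the union is just that shape — 1 connected region; the r=3.5 sphere at (12.5, 10) contributes a regular 24-gon of circumradius √(3.5²−0.88²) = 3.388; Subtracting the remaining from the first: starting from that combined region, the r=3.5 sphere at (12.5, 10) misses the remaining region (no effect) — 1 connected region. The result has 1 disconnected region.

1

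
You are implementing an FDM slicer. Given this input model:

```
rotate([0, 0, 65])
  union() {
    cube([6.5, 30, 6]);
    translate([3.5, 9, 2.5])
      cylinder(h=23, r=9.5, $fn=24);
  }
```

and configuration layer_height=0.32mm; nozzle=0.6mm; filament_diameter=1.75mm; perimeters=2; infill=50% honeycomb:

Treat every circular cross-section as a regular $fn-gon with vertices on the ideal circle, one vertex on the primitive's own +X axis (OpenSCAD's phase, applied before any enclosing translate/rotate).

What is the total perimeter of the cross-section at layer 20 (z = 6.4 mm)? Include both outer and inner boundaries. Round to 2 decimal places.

At z = 6.4 mm: the cube does not reach this height (z outside [0, 6]); the r=9.5 cylinder at (3.5, 9) contributes a regular 24-gon of circumradius 9.5 (perimeter = 2·24·9.500·sin(180°/24) = 59.52 mm); Combining (union): only the r=9.5 cylinder at (3.5, 9) is present, so the union is just that shape — boundary = 59.52 mm; (whole slice rotated 65° about Z — lengths, areas and connectivity unchanged). Overall, the cross-section is a single solid region. Total boundary length (outer) = 59.52 mm.

59.52 mm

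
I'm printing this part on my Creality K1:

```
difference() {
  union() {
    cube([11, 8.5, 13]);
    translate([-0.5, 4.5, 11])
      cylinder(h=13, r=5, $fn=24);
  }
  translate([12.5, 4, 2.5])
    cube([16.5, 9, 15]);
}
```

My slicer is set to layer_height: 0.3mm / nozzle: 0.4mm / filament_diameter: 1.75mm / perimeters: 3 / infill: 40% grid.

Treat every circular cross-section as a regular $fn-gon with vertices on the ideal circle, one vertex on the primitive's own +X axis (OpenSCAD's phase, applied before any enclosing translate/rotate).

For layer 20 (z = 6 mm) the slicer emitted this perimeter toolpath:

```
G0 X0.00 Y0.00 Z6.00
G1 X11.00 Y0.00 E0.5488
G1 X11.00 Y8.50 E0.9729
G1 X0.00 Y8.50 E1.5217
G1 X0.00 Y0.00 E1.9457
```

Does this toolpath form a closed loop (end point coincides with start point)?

Start point (G0): (0.00, 0.00). End point (last G1): the path returns to the start — closed.

yes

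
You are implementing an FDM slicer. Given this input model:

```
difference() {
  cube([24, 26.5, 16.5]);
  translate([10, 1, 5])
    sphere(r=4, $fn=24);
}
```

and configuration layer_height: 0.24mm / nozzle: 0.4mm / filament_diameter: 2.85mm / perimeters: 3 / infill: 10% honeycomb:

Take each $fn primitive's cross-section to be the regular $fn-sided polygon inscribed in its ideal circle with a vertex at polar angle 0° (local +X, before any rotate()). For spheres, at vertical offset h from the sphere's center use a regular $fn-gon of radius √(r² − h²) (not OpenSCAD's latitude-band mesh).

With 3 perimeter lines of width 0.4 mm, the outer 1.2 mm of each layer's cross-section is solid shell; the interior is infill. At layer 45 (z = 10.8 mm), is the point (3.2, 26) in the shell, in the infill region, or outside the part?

shell

At z = 10.8 mm: the cube (footprint 24×26.5) is included at this height; the sphere at (10, 1) is absent (|z−center|=5.800 > r=4); After the difference (first − rest): none of the subtracted shapes is present at this height, so the 24×26.5 cube is unchanged — 1 connected region. Overall, the cross-section is a single solid region. The nearest boundary edge runs (24.00, 26.50)→(0.00, 26.50); distance from the point to it = 0.50 mm. The point is inside the cross-section, 0.50 mm from the nearest boundary — within the 1.2 mm shell band (3 × 0.4).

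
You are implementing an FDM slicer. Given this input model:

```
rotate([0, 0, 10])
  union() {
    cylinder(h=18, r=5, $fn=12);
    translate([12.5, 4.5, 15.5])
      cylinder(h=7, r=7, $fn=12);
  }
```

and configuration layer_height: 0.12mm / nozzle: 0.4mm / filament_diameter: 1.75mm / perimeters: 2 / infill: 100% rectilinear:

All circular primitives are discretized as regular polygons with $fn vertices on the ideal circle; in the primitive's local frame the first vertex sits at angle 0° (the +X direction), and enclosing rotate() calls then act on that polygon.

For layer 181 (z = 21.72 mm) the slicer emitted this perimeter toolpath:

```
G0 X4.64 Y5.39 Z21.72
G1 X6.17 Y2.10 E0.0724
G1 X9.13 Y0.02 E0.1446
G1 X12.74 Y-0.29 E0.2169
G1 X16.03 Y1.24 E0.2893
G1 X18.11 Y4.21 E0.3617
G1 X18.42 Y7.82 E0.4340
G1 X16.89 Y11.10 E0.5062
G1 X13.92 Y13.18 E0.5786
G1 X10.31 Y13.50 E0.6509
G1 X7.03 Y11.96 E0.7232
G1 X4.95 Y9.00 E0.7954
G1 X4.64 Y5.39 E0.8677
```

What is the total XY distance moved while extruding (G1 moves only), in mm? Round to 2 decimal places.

43.48 mm

Sum the Euclidean lengths of each G1 segment: total = 43.48 mm.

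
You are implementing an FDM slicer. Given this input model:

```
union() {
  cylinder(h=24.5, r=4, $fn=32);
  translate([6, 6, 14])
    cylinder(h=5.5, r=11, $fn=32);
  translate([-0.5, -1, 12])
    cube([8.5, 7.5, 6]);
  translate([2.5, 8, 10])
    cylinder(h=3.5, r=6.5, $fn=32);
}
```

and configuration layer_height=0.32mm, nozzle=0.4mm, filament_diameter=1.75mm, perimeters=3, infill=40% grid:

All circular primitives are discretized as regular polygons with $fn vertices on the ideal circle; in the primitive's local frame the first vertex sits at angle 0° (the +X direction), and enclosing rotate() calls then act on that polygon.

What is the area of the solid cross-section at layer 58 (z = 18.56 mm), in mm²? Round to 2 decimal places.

At z = 18.56 mm: the r=4 cylinder gives a regular 32-gon of circumradius 4 (constant along its height) (area = (32/2)·4.000²·sin(360°/32) = 49.94 mm²); the cylinder at (6, 6): section is a regular 32-gon, circumradius r=11 (area = (32/2)·11.000²·sin(360°/32) = 377.69 mm²); the cube at (-0.5, -1) is absent (z outside [12, 18]); the cylinder at (2.5, 8) does not reach this height (z outside [10, 13.5]); Merging all regions: the regions partially overlap — summed areas 427.64 mm² minus the doubly-counted overlap 42.25 mm² gives 385.39 mm² — area = 385.39 mm². Overall, the cross-section is a single solid region. Net area = 385.39 mm².

385.39 mm²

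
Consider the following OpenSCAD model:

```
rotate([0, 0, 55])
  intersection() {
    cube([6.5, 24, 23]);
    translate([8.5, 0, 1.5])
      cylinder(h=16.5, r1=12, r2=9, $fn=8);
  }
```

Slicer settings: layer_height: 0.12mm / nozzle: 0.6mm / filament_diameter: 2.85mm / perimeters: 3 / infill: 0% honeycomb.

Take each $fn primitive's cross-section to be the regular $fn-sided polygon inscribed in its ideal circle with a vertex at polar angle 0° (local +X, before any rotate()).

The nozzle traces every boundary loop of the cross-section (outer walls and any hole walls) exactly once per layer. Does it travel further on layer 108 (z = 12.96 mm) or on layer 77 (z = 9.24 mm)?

layer 77 (z = 9.24 mm)

Layer 108 (z = 12.96): the cube is present — its section is the full 6.5×24 rectangle (perimeter 61.00 mm); the cone at (8.5, 0): at t=0.695 of its height the radius interpolates to r₁+(r₂−r₁)t = 9.916, giving a regular 8-gon of that circumradius (perimeter = 2·8·9.916·sin(180°/8) = 60.72 mm); Taking the intersection: the cone at (8.5, 0) partially overlaps the 6.5×24 cube; clipping to the common part keeps 48.11 mm² — boundary = 28.32 mm; (rotated 55° about Z; rotation is an isometry so areas/perimeters/island counts are preserved). So its perimeter = 28.32 mm. Layer 77 (z = 9.24): the cube (footprint 6.5×24) is included at this height (perimeter 61.00 mm); the cone at (8.5, 0) (r1=12→r2=9) has section circumradius 10.593 here — a regular 8-gon (perimeter = 2·8·10.593·sin(180°/8) = 64.86 mm); After intersecting: the cone at (8.5, 0) partially overlaps the 6.5×24 cube; clipping to the common part keeps 53.70 mm² — boundary = 29.90 mm; (rotated 55° about Z; rotation is an isometry so areas/perimeters/island counts are preserved). So its perimeter = 29.90 mm. Layer 77 is larger (29.90 vs 28.32 mm).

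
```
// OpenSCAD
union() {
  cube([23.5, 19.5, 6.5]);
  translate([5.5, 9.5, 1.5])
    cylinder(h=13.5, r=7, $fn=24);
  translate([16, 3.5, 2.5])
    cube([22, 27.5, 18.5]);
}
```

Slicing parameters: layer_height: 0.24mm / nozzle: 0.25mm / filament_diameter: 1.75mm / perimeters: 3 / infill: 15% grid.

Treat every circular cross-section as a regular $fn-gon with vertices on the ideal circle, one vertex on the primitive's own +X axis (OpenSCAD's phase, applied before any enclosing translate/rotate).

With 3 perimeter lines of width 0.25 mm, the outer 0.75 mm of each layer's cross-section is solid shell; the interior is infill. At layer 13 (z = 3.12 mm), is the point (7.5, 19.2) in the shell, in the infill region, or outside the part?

At z = 3.12 mm: the 23.5×19.5 cube contributes its full rectangle; the r=7 cylinder at (5.5, 9.5) contributes a regular 24-gon of circumradius 7; the cube at (16, 3.5) is present — its section is the full 22×27.5 rectangle; Combining (union): the regions partially overlap (shared area 263.69 mm²), so overlapping operands fuse into one piece — 1 connected region. Overall, the cross-section is a single solid region. The nearest boundary edge runs (0.00, 19.50)→(16.00, 19.50); distance from the point to it = 0.30 mm. The point is inside the cross-section, 0.30 mm from the nearest boundary — within the 0.75 mm shell band (3 × 0.25).

shell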